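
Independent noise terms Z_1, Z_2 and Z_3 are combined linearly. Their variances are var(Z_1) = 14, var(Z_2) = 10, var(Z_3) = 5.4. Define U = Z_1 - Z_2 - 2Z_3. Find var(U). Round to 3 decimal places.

By independence, var(U) = (1)²var(Z_1) + (-1)²var(Z_2) + (-2)²var(Z_3)
= (1)²·14 + (-1)²·10 + (-2)²·5.4 = 45.6

45.600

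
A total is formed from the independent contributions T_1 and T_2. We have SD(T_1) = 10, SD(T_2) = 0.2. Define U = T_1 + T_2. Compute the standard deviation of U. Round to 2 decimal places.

10.00

Var(T_1) = 100, Var(T_2) = 0.04
By independence, Var(U) = (1)²Var(T_1) + (1)²Var(T_2)
= (1)²·100 + (1)²·0.04 = 100.04
SD(U) = √100.04 ≈ 10.00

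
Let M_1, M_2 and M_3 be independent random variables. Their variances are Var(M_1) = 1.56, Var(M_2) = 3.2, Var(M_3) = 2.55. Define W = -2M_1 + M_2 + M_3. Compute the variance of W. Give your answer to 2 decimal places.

11.99

By independence, Var(W) = (-2)²Var(M_1) + (1)²Var(M_2) + (1)²Var(M_3)
= (-2)²·1.56 + (1)²·3.2 + (1)²·2.55 = 11.99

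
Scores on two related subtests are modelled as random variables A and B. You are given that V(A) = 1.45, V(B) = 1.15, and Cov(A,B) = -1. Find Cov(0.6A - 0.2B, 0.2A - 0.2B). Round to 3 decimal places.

0.380

Cov(0.6A - 0.2B, 0.2A - 0.2B) = (0.6)(0.2)V(A) + (-0.2)(-0.2)V(B) + [(0.6)(-0.2) + (-0.2)(0.2)]Cov(A,B)
= 0.12·1.45 + 0.04·1.15 + -0.16·-1 = 0.38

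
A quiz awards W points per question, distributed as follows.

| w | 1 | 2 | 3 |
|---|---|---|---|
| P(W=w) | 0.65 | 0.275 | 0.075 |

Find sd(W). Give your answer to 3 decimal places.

E[W] = (1)(0.65) + (2)(0.275) + (3)(0.075) = 1.425
E[W²] = (1)²(0.65) + (2)²(0.275) + (3)²(0.075) = 2.425
Var(W) = E[W²] − (E[W])² = 2.425 − (1.425)² = 0.394375
sd(W) = √0.394375 ≈ 0.628

0.628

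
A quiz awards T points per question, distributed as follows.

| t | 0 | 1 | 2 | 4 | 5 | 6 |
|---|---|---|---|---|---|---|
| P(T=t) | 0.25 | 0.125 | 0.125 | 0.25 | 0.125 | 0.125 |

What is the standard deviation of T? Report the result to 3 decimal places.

2.165

E[T] = (0)(0.25) + (1)(0.125) + (2)(0.125) + (4)(0.25) + (5)(0.125) + (6)(0.125) = 2.75
E[T²] = (0)²(0.25) + (1)²(0.125) + (2)²(0.125) + (4)²(0.25) + (5)²(0.125) + (6)²(0.125) = 12.25
Var(T) = E[T²] − (E[T])² = 12.25 − (2.75)² = 4.6875
SD(T) = √4.6875 ≈ 2.165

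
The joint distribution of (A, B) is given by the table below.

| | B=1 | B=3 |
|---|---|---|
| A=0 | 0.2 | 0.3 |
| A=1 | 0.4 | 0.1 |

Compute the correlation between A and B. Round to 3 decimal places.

E[A] = 0.5,  E[B] = 1.8
E[AB] = 0.7
cov(A,B) = E[AB] − E[A]E[B] = 0.7 − (0.5)(1.8) = -0.2
Var(A) = 0.25,  Var(B) = 0.96
ρ = -0.2 / √(0.25·0.96) ≈ -0.408

-0.408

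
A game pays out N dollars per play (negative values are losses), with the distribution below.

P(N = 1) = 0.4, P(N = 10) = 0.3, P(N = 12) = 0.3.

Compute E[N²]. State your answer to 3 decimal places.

E[N²] = (1)²(0.4) + (10)²(0.3) + (12)²(0.3) = 73.6

73.600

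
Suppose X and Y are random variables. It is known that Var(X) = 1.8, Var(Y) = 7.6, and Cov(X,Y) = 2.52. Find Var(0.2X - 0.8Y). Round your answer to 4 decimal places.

4.1296

Var(0.2X - 0.8Y) = (0.2)²·Var(X) + (-0.8)²·Var(Y) + 2·(0.2)·(-0.8)·Cov(X,Y)
= 0.04·1.8 + 0.64·7.6 + -0.32·2.52 = 4.1296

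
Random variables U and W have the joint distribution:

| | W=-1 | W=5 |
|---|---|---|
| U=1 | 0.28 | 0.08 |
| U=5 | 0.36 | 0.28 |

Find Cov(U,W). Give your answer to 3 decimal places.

E[U] = 3.56,  E[W] = 1.16
E[UW] = 5.32
Cov(U,W) = E[UW] − E[U]E[W] = 5.32 − (3.56)(1.16) = 1.1904

1.190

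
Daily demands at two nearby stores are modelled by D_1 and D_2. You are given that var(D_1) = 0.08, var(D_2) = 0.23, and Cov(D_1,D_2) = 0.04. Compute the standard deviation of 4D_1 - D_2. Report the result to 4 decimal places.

1.0909

var(4D_1 - D_2) = (4)²·var(D_1) + (-1)²·var(D_2) + 2·(4)·(-1)·Cov(D_1,D_2)
= 16·0.08 + 1·0.23 + -8·0.04 = 1.19
σ(4D_1 - D_2) = √1.19 ≈ 1.0909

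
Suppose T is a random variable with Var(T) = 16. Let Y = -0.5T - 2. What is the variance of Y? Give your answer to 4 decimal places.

Var(-0.5T - 2) = (-0.5)²·Var(T) = 0.25·16 = 4

4.0000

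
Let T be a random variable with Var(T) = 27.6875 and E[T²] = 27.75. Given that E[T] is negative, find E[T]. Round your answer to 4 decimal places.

-0.2500

(E[T])² = E[T²] − Var(T) = 27.75 − 27.6875 = 0.0625
E[T] = −√0.0625 = -0.25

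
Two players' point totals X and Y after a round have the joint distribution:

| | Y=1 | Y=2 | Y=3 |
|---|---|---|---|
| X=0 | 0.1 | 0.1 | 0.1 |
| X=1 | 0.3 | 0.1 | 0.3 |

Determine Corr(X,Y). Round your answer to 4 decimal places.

0.0000

E[X] = 0.7,  E[Y] = 2
E[XY] = 1.4
Cov(X,Y) = E[XY] − E[X]E[Y] = 1.4 − (0.7)(2) = 0
Var(X) = 0.21,  Var(Y) = 0.8
ρ = 0 / √(0.21·0.8) ≈ 0.0000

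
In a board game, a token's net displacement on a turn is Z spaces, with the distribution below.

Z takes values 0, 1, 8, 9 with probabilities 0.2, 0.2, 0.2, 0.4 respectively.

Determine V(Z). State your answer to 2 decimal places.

E[Z] = (0)(0.2) + (1)(0.2) + (8)(0.2) + (9)(0.4) = 5.4
E[Z²] = (0)²(0.2) + (1)²(0.2) + (8)²(0.2) + (9)²(0.4) = 45.4
V(Z) = E[Z²] − (E[Z])² = 45.4 − (5.4)² = 16.24

16.24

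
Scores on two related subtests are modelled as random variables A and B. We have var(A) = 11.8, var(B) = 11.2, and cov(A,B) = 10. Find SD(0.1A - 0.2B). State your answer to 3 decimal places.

0.407

var(0.1A - 0.2B) = (0.1)²·var(A) + (-0.2)²·var(B) + 2·(0.1)·(-0.2)·cov(A,B)
= 0.01·11.8 + 0.04·11.2 + -0.04·10 = 0.166
SD(0.1A - 0.2B) = √0.166 ≈ 0.407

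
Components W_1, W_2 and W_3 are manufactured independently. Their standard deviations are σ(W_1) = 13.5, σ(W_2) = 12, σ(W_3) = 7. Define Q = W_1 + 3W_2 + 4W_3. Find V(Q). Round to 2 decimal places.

V(W_1) = 182.25, V(W_2) = 144, V(W_3) = 49
By independence, V(Q) = (1)²V(W_1) + (3)²V(W_2) + (4)²V(W_3)
= (1)²·182.25 + (3)²·144 + (4)²·49 = 2262.25

2262.25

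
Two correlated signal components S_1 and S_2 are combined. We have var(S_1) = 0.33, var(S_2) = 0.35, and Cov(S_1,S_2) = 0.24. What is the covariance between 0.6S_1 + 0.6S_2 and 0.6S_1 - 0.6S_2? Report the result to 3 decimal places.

-0.007

Cov(0.6S_1 + 0.6S_2, 0.6S_1 - 0.6S_2) = (0.6)(0.6)var(S_1) + (0.6)(-0.6)var(S_2) + [(0.6)(-0.6) + (0.6)(0.6)]Cov(S_1,S_2)
= 0.36·0.33 + -0.36·0.35 + 0·0.24 = -0.0072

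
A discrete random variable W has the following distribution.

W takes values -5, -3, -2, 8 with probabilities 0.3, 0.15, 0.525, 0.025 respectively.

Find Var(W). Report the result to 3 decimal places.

4.710

E[W] = (-5)(0.3) + (-3)(0.15) + (-2)(0.525) + (8)(0.025) = -2.8
E[W²] = (-5)²(0.3) + (-3)²(0.15) + (-2)²(0.525) + (8)²(0.025) = 12.55
Var(W) = E[W²] − (E[W])² = 12.55 − (-2.8)² = 4.71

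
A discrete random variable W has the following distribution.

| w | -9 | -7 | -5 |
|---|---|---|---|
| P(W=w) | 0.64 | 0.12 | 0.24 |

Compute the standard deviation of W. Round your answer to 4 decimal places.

1.6971

E[W] = (-9)(0.64) + (-7)(0.12) + (-5)(0.24) = -7.8
E[W²] = (-9)²(0.64) + (-7)²(0.12) + (-5)²(0.24) = 63.72
V(W) = E[W²] − (E[W])² = 63.72 − (-7.8)² = 2.88
SD(W) = √2.88 ≈ 1.6971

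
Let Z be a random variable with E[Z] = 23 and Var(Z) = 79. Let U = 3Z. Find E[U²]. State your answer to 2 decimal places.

E[3Z] = 3·23 = 69
Var(3Z) = (3)²·79 = 711
E[U²] = Var(U) + (E[U])² = 711 + (69)² = 5472

5472.00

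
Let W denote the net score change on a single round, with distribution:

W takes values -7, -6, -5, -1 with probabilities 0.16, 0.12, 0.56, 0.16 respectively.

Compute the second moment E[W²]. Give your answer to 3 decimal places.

E[W²] = (-7)²(0.16) + (-6)²(0.12) + (-5)²(0.56) + (-1)²(0.16) = 26.32

26.320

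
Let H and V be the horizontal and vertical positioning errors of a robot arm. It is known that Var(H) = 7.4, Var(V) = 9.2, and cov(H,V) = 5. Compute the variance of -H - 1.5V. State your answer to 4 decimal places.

43.1000

Var(-H - 1.5V) = (-1)²·Var(H) + (-1.5)²·Var(V) + 2·(-1)·(-1.5)·cov(H,V)
= 1·7.4 + 2.25·9.2 + 3·5 = 43.1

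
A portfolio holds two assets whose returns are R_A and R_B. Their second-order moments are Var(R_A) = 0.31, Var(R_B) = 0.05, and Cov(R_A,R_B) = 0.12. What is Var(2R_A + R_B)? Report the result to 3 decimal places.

Var(2R_A + R_B) = (2)²·Var(R_A) + (1)²·Var(R_B) + 2·(2)·(1)·Cov(R_A,R_B)
= 4·0.31 + 1·0.05 + 4·0.12 = 1.77

1.770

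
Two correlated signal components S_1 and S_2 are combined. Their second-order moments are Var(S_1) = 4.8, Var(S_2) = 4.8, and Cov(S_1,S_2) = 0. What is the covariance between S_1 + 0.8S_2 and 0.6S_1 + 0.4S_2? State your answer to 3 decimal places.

Cov(S_1 + 0.8S_2, 0.6S_1 + 0.4S_2) = (1)(0.6)Var(S_1) + (0.8)(0.4)Var(S_2) + [(1)(0.4) + (0.8)(0.6)]Cov(S_1,S_2)
= 0.6·4.8 + 0.32·4.8 + 0.88·0 = 4.416

4.416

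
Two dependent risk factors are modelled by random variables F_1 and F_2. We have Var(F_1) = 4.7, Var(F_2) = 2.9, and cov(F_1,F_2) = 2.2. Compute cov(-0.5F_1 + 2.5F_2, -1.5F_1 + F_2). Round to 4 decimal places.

cov(-0.5F_1 + 2.5F_2, -1.5F_1 + F_2) = (-0.5)(-1.5)Var(F_1) + (2.5)(1)Var(F_2) + [(-0.5)(1) + (2.5)(-1.5)]cov(F_1,F_2)
= 0.75·4.7 + 2.5·2.9 + -4.25·2.2 = 1.425

1.4250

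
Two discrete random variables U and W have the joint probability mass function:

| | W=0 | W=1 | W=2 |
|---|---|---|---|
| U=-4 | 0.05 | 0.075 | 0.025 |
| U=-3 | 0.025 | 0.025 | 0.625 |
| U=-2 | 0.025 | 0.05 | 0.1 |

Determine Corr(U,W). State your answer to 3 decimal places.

E[U] = -2.975,  E[W] = 1.65
E[UW] = -4.825
Cov(U,W) = E[UW] − E[U]E[W] = -4.825 − (-2.975)(1.65) = 0.08375
var(U) = 0.324375,  var(W) = 0.4275
ρ = 0.08375 / √(0.324375·0.4275) ≈ 0.225

0.225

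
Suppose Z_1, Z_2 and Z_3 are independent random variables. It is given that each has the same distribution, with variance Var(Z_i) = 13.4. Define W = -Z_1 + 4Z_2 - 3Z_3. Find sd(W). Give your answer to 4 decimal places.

18.6655

By independence, Var(W) = (-1)²Var(Z_1) + (4)²Var(Z_2) + (-3)²Var(Z_3)
= (-1)²·13.4 + (4)²·13.4 + (-3)²·13.4 = 348.4
sd(W) = √348.4 ≈ 18.6655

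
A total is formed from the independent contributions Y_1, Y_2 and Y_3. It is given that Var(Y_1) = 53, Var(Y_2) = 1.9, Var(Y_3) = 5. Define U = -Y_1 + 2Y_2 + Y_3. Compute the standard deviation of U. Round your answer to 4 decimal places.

8.0994

By independence, Var(U) = (-1)²Var(Y_1) + (2)²Var(Y_2) + (1)²Var(Y_3)
= (-1)²·53 + (2)²·1.9 + (1)²·5 = 65.6
σ(U) = √65.6 ≈ 8.0994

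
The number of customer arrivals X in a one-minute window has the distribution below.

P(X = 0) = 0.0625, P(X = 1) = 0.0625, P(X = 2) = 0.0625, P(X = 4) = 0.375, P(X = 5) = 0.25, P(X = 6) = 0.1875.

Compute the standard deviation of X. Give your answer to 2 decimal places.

E[X] = (0)(0.0625) + (1)(0.0625) + (2)(0.0625) + (4)(0.375) + (5)(0.25) + (6)(0.1875) = 4.0625
E[X²] = (0)²(0.0625) + (1)²(0.0625) + (2)²(0.0625) + (4)²(0.375) + (5)²(0.25) + (6)²(0.1875) = 19.3125
var(X) = E[X²] − (E[X])² = 19.3125 − (4.0625)² = 2.80859375
sd(X) = √2.80859375 ≈ 1.68

1.68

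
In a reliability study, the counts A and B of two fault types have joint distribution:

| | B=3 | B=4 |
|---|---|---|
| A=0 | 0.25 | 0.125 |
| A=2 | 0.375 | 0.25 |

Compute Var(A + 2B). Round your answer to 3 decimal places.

2.000

E[A] = 1.25,  E[B] = 3.375,  E[AB] = 4.25
Var(A) = 2.5 − (1.25)² = 0.9375;  Var(B) = 11.625 − (3.375)² = 0.234375
Cov(A,B) = 4.25 − (1.25)(3.375) = 0.03125
Var(A + 2B) = (1)²·0.9375 + (2)²·0.234375 + 2·(1)·(2)·0.03125 = 2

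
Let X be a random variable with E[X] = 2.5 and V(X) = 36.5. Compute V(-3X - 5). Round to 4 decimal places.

328.5000

V(-3X - 5) = (-3)²·V(X) = 9·36.5 = 328.5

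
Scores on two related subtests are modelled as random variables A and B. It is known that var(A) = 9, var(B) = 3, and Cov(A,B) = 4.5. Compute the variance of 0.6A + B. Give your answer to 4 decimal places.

11.6400

var(0.6A + B) = (0.6)²·var(A) + (1)²·var(B) + 2·(0.6)·(1)·Cov(A,B)
= 0.36·9 + 1·3 + 1.2·4.5 = 11.64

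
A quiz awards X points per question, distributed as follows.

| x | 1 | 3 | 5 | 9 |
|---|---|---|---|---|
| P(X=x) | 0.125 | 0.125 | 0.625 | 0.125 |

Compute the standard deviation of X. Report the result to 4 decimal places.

E[X] = (1)(0.125) + (3)(0.125) + (5)(0.625) + (9)(0.125) = 4.75
E[X²] = (1)²(0.125) + (3)²(0.125) + (5)²(0.625) + (9)²(0.125) = 27
Var(X) = E[X²] − (E[X])² = 27 − (4.75)² = 4.4375
σ(X) = √4.4375 ≈ 2.1065

2.1065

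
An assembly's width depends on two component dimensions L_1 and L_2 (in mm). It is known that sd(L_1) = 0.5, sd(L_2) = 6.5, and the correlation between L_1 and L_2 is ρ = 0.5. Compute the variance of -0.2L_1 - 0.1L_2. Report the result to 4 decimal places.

0.4975

Var(L_1) = (0.5)² = 0.25;  Var(L_2) = (6.5)² = 42.25
Cov(L_1,L_2) = ρ·sd(L_1)·sd(L_2) = 0.5·0.5·6.5 = 1.625
Var(-0.2L_1 - 0.1L_2) = (-0.2)²·Var(L_1) + (-0.1)²·Var(L_2) + 2·(-0.2)·(-0.1)·Cov(L_1,L_2)
= 0.04·0.25 + 0.01·42.25 + 0.04·1.625 = 0.4975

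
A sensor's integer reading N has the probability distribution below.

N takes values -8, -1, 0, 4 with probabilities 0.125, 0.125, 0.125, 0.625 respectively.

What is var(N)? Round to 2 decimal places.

E[N] = (-8)(0.125) + (-1)(0.125) + (0)(0.125) + (4)(0.625) = 1.375
E[N²] = (-8)²(0.125) + (-1)²(0.125) + (0)²(0.125) + (4)²(0.625) = 18.125
var(N) = E[N²] − (E[N])² = 18.125 − (1.375)² = 16.234375

16.23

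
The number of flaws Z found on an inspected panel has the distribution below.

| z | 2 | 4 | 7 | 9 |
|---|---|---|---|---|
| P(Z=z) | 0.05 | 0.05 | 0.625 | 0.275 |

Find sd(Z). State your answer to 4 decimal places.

E[Z] = (2)(0.05) + (4)(0.05) + (7)(0.625) + (9)(0.275) = 7.15
E[Z²] = (2)²(0.05) + (4)²(0.05) + (7)²(0.625) + (9)²(0.275) = 53.9
Var(Z) = E[Z²] − (E[Z])² = 53.9 − (7.15)² = 2.7775
sd(Z) = √2.7775 ≈ 1.6666

1.6666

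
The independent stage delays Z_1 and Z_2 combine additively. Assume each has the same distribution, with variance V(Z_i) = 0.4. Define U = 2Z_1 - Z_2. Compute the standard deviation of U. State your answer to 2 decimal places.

1.41

By independence, V(U) = (2)²V(Z_1) + (-1)²V(Z_2)
= (2)²·0.4 + (-1)²·0.4 = 2
sd(U) = √2 ≈ 1.41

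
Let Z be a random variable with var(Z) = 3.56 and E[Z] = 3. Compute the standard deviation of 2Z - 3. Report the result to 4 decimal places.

3.7736

var(2Z - 3) = (2)²·3.56 = 14.24
SD(2Z - 3) = √14.24 ≈ 3.7736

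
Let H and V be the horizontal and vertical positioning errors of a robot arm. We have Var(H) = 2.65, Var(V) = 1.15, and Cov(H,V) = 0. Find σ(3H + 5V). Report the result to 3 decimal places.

7.253

Var(3H + 5V) = (3)²·Var(H) + (5)²·Var(V) + 2·(3)·(5)·Cov(H,V)
= 9·2.65 + 25·1.15 + 30·0 = 52.6
σ(3H + 5V) = √52.6 ≈ 7.253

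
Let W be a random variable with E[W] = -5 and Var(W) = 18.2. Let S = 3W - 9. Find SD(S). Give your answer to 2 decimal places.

12.80

Var(3W - 9) = (3)²·18.2 = 163.8
SD(S) = √163.8 ≈ 12.80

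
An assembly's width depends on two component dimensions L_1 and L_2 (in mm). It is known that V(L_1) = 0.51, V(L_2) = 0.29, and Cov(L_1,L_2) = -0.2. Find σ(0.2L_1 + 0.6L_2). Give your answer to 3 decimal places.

V(0.2L_1 + 0.6L_2) = (0.2)²·V(L_1) + (0.6)²·V(L_2) + 2·(0.2)·(0.6)·Cov(L_1,L_2)
= 0.04·0.51 + 0.36·0.29 + 0.24·-0.2 = 0.0768
σ(0.2L_1 + 0.6L_2) = √0.0768 ≈ 0.277

0.277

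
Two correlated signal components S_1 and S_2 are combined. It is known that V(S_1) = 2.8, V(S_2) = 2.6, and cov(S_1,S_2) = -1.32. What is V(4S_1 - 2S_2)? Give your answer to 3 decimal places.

V(4S_1 - 2S_2) = (4)²·V(S_1) + (-2)²·V(S_2) + 2·(4)·(-2)·cov(S_1,S_2)
= 16·2.8 + 4·2.6 + -16·-1.32 = 76.32

76.320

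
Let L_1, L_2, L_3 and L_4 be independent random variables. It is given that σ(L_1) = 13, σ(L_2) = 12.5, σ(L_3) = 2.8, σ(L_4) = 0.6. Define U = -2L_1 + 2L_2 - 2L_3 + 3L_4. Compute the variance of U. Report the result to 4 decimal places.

var(L_1) = 169, var(L_2) = 156.25, var(L_3) = 7.84, var(L_4) = 0.36
By independence, var(U) = (-2)²var(L_1) + (2)²var(L_2) + (-2)²var(L_3) + (3)²var(L_4)
= (-2)²·169 + (2)²·156.25 + (-2)²·7.84 + (3)²·0.36 = 1335.6

1335.6000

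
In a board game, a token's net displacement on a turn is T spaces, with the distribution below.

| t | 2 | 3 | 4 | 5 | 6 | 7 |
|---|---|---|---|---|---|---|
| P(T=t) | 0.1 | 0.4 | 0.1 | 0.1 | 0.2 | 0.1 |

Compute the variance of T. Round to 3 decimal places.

E[T] = (2)(0.1) + (3)(0.4) + (4)(0.1) + (5)(0.1) + (6)(0.2) + (7)(0.1) = 4.2
E[T²] = (2)²(0.1) + (3)²(0.4) + (4)²(0.1) + (5)²(0.1) + (6)²(0.2) + (7)²(0.1) = 20.2
Var(T) = E[T²] − (E[T])² = 20.2 − (4.2)² = 2.56

2.560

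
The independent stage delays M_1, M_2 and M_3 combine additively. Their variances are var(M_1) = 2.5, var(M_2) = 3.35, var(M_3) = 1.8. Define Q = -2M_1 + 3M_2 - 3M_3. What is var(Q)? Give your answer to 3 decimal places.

By independence, var(Q) = (-2)²var(M_1) + (3)²var(M_2) + (-3)²var(M_3)
= (-2)²·2.5 + (3)²·3.35 + (-3)²·1.8 = 56.35

56.350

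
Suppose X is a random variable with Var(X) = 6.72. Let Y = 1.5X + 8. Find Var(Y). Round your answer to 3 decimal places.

15.120

Var(1.5X + 8) = (1.5)²·Var(X) = 2.25·6.72 = 15.12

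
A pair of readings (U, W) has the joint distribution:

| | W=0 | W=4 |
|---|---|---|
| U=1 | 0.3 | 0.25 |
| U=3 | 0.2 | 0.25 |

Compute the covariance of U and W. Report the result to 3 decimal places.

0.200

E[U] = 1.9,  E[W] = 2
E[UW] = 4
Cov(U,W) = E[UW] − E[U]E[W] = 4 − (1.9)(2) = 0.2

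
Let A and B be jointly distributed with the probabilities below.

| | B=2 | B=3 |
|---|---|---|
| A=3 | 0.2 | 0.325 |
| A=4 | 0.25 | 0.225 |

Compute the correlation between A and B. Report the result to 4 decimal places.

-0.1459

E[A] = 3.475,  E[B] = 2.55
E[AB] = 8.825
Cov(A,B) = E[AB] − E[A]E[B] = 8.825 − (3.475)(2.55) = -0.03625
V(A) = 0.249375,  V(B) = 0.2475
ρ = -0.03625 / √(0.249375·0.2475) ≈ -0.1459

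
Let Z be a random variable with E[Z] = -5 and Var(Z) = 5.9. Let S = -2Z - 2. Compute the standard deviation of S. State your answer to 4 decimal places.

Var(-2Z - 2) = (-2)²·5.9 = 23.6
sd(S) = √23.6 ≈ 4.8580

4.8580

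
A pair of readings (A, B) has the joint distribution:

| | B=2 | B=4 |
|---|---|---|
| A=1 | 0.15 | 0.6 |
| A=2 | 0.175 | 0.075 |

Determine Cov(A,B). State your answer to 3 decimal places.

-0.188

E[A] = 1.25,  E[B] = 3.35
E[AB] = 4
Cov(A,B) = E[AB] − E[A]E[B] = 4 − (1.25)(3.35) = -0.1875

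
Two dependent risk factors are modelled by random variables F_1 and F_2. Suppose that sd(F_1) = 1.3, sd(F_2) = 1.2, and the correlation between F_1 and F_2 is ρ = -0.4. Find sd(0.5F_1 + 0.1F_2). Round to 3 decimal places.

0.612

var(F_1) = (1.3)² = 1.69;  var(F_2) = (1.2)² = 1.44
cov(F_1,F_2) = ρ·sd(F_1)·sd(F_2) = -0.4·1.3·1.2 = -0.624
var(0.5F_1 + 0.1F_2) = (0.5)²·var(F_1) + (0.1)²·var(F_2) + 2·(0.5)·(0.1)·cov(F_1,F_2)
= 0.25·1.69 + 0.01·1.44 + 0.1·-0.624 = 0.3745
sd(0.5F_1 + 0.1F_2) = √0.3745 ≈ 0.612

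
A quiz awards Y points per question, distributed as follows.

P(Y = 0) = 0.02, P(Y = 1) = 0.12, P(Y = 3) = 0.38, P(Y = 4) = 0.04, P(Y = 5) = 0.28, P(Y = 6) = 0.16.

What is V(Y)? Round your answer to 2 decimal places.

E[Y] = (0)(0.02) + (1)(0.12) + (3)(0.38) + (4)(0.04) + (5)(0.28) + (6)(0.16) = 3.78
E[Y²] = (0)²(0.02) + (1)²(0.12) + (3)²(0.38) + (4)²(0.04) + (5)²(0.28) + (6)²(0.16) = 16.94
V(Y) = E[Y²] − (E[Y])² = 16.94 − (3.78)² = 2.6516

2.65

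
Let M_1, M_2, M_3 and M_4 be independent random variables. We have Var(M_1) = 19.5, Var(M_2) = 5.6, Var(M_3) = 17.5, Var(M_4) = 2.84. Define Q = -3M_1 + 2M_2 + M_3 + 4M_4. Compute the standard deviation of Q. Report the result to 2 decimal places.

By independence, Var(Q) = (-3)²Var(M_1) + (2)²Var(M_2) + (1)²Var(M_3) + (4)²Var(M_4)
= (-3)²·19.5 + (2)²·5.6 + (1)²·17.5 + (4)²·2.84 = 260.84
SD(Q) = √260.84 ≈ 16.15

16.15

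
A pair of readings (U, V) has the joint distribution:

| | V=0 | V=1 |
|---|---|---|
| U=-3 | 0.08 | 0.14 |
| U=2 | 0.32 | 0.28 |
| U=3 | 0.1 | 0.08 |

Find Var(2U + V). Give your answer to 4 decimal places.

18.9444

E[U] = 1.08,  E[V] = 0.5,  E[UV] = 0.38
Var(U) = 6 − (1.08)² = 4.8336;  Var(V) = 0.5 − (0.5)² = 0.25
cov(U,V) = 0.38 − (1.08)(0.5) = -0.16
Var(2U + V) = (2)²·4.8336 + (1)²·0.25 + 2·(2)·(1)·-0.16 = 18.9444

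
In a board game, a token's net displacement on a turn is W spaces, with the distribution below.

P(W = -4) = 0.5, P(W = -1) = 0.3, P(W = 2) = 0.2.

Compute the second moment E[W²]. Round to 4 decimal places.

E[W²] = (-4)²(0.5) + (-1)²(0.3) + (2)²(0.2) = 9.1

9.1000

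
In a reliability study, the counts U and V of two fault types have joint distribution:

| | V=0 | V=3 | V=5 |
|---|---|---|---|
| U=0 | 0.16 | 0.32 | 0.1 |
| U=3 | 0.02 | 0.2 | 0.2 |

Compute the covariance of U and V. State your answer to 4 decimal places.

0.9444

E[U] = 1.26,  E[V] = 3.06
E[UV] = 4.8
Cov(U,V) = E[UV] − E[U]E[V] = 4.8 − (1.26)(3.06) = 0.9444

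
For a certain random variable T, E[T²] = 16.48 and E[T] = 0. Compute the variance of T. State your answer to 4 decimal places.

16.4800

var(T) = 16.48 − (0)² = 16.48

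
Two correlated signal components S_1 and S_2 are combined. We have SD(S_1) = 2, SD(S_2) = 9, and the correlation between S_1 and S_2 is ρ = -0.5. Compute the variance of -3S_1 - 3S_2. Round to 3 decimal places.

603.000

Var(S_1) = (2)² = 4;  Var(S_2) = (9)² = 81
cov(S_1,S_2) = ρ·SD(S_1)·SD(S_2) = -0.5·2·9 = -9
Var(-3S_1 - 3S_2) = (-3)²·Var(S_1) + (-3)²·Var(S_2) + 2·(-3)·(-3)·cov(S_1,S_2)
= 9·4 + 9·81 + 18·-9 = 603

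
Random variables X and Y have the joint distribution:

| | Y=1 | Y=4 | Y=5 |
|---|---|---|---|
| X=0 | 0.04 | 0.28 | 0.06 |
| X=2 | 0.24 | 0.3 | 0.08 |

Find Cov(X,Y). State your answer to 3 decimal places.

-0.412

E[X] = 1.24,  E[Y] = 3.3
E[XY] = 3.68
Cov(X,Y) = E[XY] − E[X]E[Y] = 3.68 − (1.24)(3.3) = -0.412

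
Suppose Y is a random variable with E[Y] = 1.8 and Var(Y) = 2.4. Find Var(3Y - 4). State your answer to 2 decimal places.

21.60

Var(3Y - 4) = (3)²·Var(Y) = 9·2.4 = 21.6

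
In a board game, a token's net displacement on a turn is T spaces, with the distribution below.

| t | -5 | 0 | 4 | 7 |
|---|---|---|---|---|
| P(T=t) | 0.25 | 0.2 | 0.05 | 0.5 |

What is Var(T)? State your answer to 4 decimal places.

E[T] = (-5)(0.25) + (0)(0.2) + (4)(0.05) + (7)(0.5) = 2.45
E[T²] = (-5)²(0.25) + (0)²(0.2) + (4)²(0.05) + (7)²(0.5) = 31.55
Var(T) = E[T²] − (E[T])² = 31.55 − (2.45)² = 25.5475

25.5475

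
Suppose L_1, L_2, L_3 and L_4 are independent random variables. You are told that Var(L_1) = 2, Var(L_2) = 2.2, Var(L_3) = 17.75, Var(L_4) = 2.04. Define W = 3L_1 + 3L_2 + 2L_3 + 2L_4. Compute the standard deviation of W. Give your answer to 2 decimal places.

By independence, Var(W) = (3)²Var(L_1) + (3)²Var(L_2) + (2)²Var(L_3) + (2)²Var(L_4)
= (3)²·2 + (3)²·2.2 + (2)²·17.75 + (2)²·2.04 = 116.96
σ(W) = √116.96 ≈ 10.81

10.81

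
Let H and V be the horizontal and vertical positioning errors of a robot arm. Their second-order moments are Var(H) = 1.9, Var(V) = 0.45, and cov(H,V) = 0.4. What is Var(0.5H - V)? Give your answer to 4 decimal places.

Var(0.5H - V) = (0.5)²·Var(H) + (-1)²·Var(V) + 2·(0.5)·(-1)·cov(H,V)
= 0.25·1.9 + 1·0.45 + -1·0.4 = 0.525

0.5250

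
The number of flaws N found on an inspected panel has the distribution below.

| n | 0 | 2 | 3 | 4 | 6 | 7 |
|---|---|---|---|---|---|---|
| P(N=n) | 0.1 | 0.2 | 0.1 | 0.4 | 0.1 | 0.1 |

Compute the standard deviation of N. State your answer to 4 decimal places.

E[N] = (0)(0.1) + (2)(0.2) + (3)(0.1) + (4)(0.4) + (6)(0.1) + (7)(0.1) = 3.6
E[N²] = (0)²(0.1) + (2)²(0.2) + (3)²(0.1) + (4)²(0.4) + (6)²(0.1) + (7)²(0.1) = 16.6
Var(N) = E[N²] − (E[N])² = 16.6 − (3.6)² = 3.64
SD(N) = √3.64 ≈ 1.9079

1.9079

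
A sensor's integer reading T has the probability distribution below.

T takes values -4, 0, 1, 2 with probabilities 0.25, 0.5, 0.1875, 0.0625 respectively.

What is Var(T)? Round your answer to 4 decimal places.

3.9648

E[T] = (-4)(0.25) + (0)(0.5) + (1)(0.1875) + (2)(0.0625) = -0.6875
E[T²] = (-4)²(0.25) + (0)²(0.5) + (1)²(0.1875) + (2)²(0.0625) = 4.4375
Var(T) = E[T²] − (E[T])² = 4.4375 − (-0.6875)² = 3.96484375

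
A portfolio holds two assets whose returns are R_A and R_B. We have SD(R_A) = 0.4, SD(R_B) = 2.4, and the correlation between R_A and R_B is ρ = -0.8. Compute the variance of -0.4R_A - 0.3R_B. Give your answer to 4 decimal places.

0.3597

var(R_A) = (0.4)² = 0.16;  var(R_B) = (2.4)² = 5.76
Cov(R_A,R_B) = ρ·SD(R_A)·SD(R_B) = -0.8·0.4·2.4 = -0.768
var(-0.4R_A - 0.3R_B) = (-0.4)²·var(R_A) + (-0.3)²·var(R_B) + 2·(-0.4)·(-0.3)·Cov(R_A,R_B)
= 0.16·0.16 + 0.09·5.76 + 0.24·-0.768 = 0.35968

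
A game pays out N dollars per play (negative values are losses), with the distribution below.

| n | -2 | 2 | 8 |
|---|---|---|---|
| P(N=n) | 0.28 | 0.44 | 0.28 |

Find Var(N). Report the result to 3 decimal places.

14.246

E[N] = (-2)(0.28) + (2)(0.44) + (8)(0.28) = 2.56
E[N²] = (-2)²(0.28) + (2)²(0.44) + (8)²(0.28) = 20.8
Var(N) = E[N²] − (E[N])² = 20.8 − (2.56)² = 14.2464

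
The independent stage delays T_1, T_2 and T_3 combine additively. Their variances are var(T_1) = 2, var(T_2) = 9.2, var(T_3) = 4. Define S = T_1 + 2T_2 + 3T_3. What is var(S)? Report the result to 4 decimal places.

74.8000

By independence, var(S) = (1)²var(T_1) + (2)²var(T_2) + (3)²var(T_3)
= (1)²·2 + (2)²·9.2 + (3)²·4 = 74.8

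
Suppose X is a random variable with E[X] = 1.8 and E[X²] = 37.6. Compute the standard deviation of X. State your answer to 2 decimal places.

5.86

V(X) = 37.6 − (1.8)² = 34.36
SD(X) = √34.36 ≈ 5.86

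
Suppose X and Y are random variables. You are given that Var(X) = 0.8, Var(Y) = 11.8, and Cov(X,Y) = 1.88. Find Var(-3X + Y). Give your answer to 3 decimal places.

Var(-3X + Y) = (-3)²·Var(X) + (1)²·Var(Y) + 2·(-3)·(1)·Cov(X,Y)
= 9·0.8 + 1·11.8 + -6·1.88 = 7.72

7.720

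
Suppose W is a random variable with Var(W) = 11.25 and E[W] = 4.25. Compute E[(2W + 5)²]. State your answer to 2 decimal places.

227.25

E[2W + 5] = 2·4.25 + 5 = 13.5
Var(2W + 5) = (2)²·11.25 = 45
E[(2W + 5)²] = Var((2W + 5)) + (E[(2W + 5)])² = 45 + (13.5)² = 227.25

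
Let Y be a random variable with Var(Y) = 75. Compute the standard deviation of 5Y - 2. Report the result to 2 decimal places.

43.30

Var(5Y - 2) = (5)²·75 = 1875
sd(5Y - 2) = √1875 ≈ 43.30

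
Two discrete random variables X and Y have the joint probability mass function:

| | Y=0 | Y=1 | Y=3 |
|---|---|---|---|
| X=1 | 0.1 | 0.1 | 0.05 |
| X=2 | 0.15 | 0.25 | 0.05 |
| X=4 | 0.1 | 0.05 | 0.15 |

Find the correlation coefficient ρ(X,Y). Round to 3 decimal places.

E[X] = 2.35,  E[Y] = 1.15
E[XY] = 3.05
cov(X,Y) = E[XY] − E[X]E[Y] = 3.05 − (2.35)(1.15) = 0.3475
Var(X) = 1.3275,  Var(Y) = 1.3275
ρ = 0.3475 / √(1.3275·1.3275) ≈ 0.262

0.262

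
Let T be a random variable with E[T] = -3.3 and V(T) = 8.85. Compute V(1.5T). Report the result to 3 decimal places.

19.913

V(1.5T) = (1.5)²·V(T) = 2.25·8.85 = 19.9125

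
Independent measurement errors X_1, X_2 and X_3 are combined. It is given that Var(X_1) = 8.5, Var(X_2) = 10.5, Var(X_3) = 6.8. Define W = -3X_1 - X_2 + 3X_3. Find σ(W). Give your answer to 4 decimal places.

By independence, Var(W) = (-3)²Var(X_1) + (-1)²Var(X_2) + (3)²Var(X_3)
= (-3)²·8.5 + (-1)²·10.5 + (3)²·6.8 = 148.2
σ(W) = √148.2 ≈ 12.1737

12.1737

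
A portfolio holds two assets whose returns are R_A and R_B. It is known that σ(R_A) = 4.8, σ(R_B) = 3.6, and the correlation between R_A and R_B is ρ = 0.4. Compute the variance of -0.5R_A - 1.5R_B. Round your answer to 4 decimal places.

45.2880

Var(R_A) = (4.8)² = 23.04;  Var(R_B) = (3.6)² = 12.96
Cov(R_A,R_B) = ρ·σ(R_A)·σ(R_B) = 0.4·4.8·3.6 = 6.912
Var(-0.5R_A - 1.5R_B) = (-0.5)²·Var(R_A) + (-1.5)²·Var(R_B) + 2·(-0.5)·(-1.5)·Cov(R_A,R_B)
= 0.25·23.04 + 2.25·12.96 + 1.5·6.912 = 45.288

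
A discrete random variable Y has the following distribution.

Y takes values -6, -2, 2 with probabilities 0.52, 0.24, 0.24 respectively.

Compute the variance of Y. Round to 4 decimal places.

E[Y] = (-6)(0.52) + (-2)(0.24) + (2)(0.24) = -3.12
E[Y²] = (-6)²(0.52) + (-2)²(0.24) + (2)²(0.24) = 20.64
V(Y) = E[Y²] − (E[Y])² = 20.64 − (-3.12)² = 10.9056

10.9056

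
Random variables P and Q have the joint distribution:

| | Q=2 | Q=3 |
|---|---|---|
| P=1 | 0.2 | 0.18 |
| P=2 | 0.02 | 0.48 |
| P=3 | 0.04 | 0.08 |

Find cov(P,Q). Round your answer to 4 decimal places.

E[P] = 1.74,  E[Q] = 2.74
E[PQ] = 4.86
cov(P,Q) = E[PQ] − E[P]E[Q] = 4.86 − (1.74)(2.74) = 0.0924

0.0924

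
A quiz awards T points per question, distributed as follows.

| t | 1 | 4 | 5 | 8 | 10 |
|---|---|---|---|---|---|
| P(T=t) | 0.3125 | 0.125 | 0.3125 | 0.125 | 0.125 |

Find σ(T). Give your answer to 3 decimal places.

E[T] = (1)(0.3125) + (4)(0.125) + (5)(0.3125) + (8)(0.125) + (10)(0.125) = 4.625
E[T²] = (1)²(0.3125) + (4)²(0.125) + (5)²(0.3125) + (8)²(0.125) + (10)²(0.125) = 30.625
V(T) = E[T²] − (E[T])² = 30.625 − (4.625)² = 9.234375
σ(T) = √9.234375 ≈ 3.039

3.039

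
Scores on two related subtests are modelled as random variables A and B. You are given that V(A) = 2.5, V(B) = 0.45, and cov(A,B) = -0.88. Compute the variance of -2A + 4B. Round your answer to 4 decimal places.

V(-2A + 4B) = (-2)²·V(A) + (4)²·V(B) + 2·(-2)·(4)·cov(A,B)
= 4·2.5 + 16·0.45 + -16·-0.88 = 31.28

31.2800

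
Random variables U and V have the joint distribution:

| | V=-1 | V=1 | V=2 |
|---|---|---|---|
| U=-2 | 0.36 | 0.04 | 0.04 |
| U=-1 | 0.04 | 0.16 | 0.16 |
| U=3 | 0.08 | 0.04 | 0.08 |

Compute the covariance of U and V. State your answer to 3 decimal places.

0.605

E[U] = -0.64,  E[V] = 0.32
E[UV] = 0.4
Cov(U,V) = E[UV] − E[U]E[V] = 0.4 − (-0.64)(0.32) = 0.6048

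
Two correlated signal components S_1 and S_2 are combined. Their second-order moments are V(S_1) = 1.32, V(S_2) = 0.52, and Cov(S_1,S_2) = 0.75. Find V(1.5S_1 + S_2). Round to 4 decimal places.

V(1.5S_1 + S_2) = (1.5)²·V(S_1) + (1)²·V(S_2) + 2·(1.5)·(1)·Cov(S_1,S_2)
= 2.25·1.32 + 1·0.52 + 3·0.75 = 5.74

5.7400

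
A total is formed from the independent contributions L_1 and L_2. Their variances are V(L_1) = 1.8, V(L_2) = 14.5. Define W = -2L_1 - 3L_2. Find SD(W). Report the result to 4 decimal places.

11.7346

By independence, V(W) = (-2)²V(L_1) + (-3)²V(L_2)
= (-2)²·1.8 + (-3)²·14.5 = 137.7
SD(W) = √137.7 ≈ 11.7346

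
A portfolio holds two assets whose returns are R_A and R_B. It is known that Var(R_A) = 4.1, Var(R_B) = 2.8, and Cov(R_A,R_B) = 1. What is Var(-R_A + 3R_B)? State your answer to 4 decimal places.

23.3000

Var(-R_A + 3R_B) = (-1)²·Var(R_A) + (3)²·Var(R_B) + 2·(-1)·(3)·Cov(R_A,R_B)
= 1·4.1 + 9·2.8 + -6·1 = 23.3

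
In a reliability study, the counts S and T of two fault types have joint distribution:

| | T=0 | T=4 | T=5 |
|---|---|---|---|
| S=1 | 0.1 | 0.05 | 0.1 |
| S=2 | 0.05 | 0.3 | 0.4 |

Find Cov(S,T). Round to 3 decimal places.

E[S] = 1.75,  E[T] = 3.9
E[ST] = 7.1
Cov(S,T) = E[ST] − E[S]E[T] = 7.1 − (1.75)(3.9) = 0.275

0.275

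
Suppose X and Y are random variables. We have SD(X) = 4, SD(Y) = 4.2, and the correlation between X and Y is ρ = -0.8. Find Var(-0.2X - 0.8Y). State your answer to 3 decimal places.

7.629

Var(X) = (4)² = 16;  Var(Y) = (4.2)² = 17.64
Cov(X,Y) = ρ·SD(X)·SD(Y) = -0.8·4·4.2 = -13.44
Var(-0.2X - 0.8Y) = (-0.2)²·Var(X) + (-0.8)²·Var(Y) + 2·(-0.2)·(-0.8)·Cov(X,Y)
= 0.04·16 + 0.64·17.64 + 0.32·-13.44 = 7.6288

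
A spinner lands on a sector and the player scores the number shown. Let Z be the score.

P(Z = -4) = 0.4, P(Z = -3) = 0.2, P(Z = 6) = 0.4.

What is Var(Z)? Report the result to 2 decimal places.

E[Z] = (-4)(0.4) + (-3)(0.2) + (6)(0.4) = 0.2
E[Z²] = (-4)²(0.4) + (-3)²(0.2) + (6)²(0.4) = 22.6
Var(Z) = E[Z²] − (E[Z])² = 22.6 − (0.2)² = 22.56

22.56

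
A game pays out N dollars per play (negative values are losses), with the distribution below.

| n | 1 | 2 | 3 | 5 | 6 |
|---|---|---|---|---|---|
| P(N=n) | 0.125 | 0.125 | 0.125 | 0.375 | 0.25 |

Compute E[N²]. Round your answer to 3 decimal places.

E[N²] = (1)²(0.125) + (2)²(0.125) + (3)²(0.125) + (5)²(0.375) + (6)²(0.25) = 20.125

20.125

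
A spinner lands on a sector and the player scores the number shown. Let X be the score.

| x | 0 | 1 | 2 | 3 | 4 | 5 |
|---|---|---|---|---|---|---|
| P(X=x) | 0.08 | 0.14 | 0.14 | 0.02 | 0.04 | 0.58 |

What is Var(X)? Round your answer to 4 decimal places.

E[X] = (0)(0.08) + (1)(0.14) + (2)(0.14) + (3)(0.02) + (4)(0.04) + (5)(0.58) = 3.54
E[X²] = (0)²(0.08) + (1)²(0.14) + (2)²(0.14) + (3)²(0.02) + (4)²(0.04) + (5)²(0.58) = 16.02
Var(X) = E[X²] − (E[X])² = 16.02 − (3.54)² = 3.4884

3.4884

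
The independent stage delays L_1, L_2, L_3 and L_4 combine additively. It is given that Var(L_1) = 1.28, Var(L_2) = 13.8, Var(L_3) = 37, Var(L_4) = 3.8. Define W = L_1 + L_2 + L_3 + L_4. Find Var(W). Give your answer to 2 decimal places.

By independence, Var(W) = (1)²Var(L_1) + (1)²Var(L_2) + (1)²Var(L_3) + (1)²Var(L_4)
= (1)²·1.28 + (1)²·13.8 + (1)²·37 + (1)²·3.8 = 55.88

55.88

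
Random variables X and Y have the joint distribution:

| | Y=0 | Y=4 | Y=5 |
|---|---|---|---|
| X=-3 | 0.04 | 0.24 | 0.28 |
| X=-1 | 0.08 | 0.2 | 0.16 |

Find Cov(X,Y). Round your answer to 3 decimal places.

-0.285

E[X] = -2.12,  E[Y] = 3.96
E[XY] = -8.68
Cov(X,Y) = E[XY] − E[X]E[Y] = -8.68 − (-2.12)(3.96) = -0.2848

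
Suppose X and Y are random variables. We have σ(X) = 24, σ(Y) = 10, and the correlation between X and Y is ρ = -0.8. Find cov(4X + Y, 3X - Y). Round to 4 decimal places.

7004.0000

Var(X) = (24)² = 576;  Var(Y) = (10)² = 100
cov(X,Y) = ρ·σ(X)·σ(Y) = -0.8·24·10 = -192
cov(4X + Y, 3X - Y) = (4)(3)Var(X) + (1)(-1)Var(Y) + [(4)(-1) + (1)(3)]cov(X,Y)
= 12·576 + -1·100 + -1·-192 = 7004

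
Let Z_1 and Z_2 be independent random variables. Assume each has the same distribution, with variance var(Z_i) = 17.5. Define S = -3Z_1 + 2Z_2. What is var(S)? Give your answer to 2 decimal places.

By independence, var(S) = (-3)²var(Z_1) + (2)²var(Z_2)
= (-3)²·17.5 + (2)²·17.5 = 227.5

227.50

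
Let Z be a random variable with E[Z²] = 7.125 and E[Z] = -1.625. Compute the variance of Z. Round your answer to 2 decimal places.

4.48

V(Z) = 7.125 − (-1.625)² = 4.484375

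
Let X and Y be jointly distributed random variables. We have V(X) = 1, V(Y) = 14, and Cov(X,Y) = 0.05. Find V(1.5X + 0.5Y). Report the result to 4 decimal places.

5.8250

V(1.5X + 0.5Y) = (1.5)²·V(X) + (0.5)²·V(Y) + 2·(1.5)·(0.5)·Cov(X,Y)
= 2.25·1 + 0.25·14 + 1.5·0.05 = 5.825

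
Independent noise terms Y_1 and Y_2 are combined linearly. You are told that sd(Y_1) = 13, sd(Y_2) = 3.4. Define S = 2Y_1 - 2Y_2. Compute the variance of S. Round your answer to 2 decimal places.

722.24

V(Y_1) = 169, V(Y_2) = 11.56
By independence, V(S) = (2)²V(Y_1) + (-2)²V(Y_2)
= (2)²·169 + (-2)²·11.56 = 722.24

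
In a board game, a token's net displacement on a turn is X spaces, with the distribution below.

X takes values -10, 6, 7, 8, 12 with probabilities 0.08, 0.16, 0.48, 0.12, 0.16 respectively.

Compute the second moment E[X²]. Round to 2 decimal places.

E[X²] = (-10)²(0.08) + (6)²(0.16) + (7)²(0.48) + (8)²(0.12) + (12)²(0.16) = 68

68.00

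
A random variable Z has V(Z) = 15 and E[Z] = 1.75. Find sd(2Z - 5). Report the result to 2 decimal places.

7.75

V(2Z - 5) = (2)²·15 = 60
sd(2Z - 5) = √60 ≈ 7.75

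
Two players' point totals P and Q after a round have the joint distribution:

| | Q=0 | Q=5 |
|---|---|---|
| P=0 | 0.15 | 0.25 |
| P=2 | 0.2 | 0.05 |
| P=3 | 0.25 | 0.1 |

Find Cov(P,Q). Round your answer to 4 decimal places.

-1.1000

E[P] = 1.55,  E[Q] = 2
E[PQ] = 2
Cov(P,Q) = E[PQ] − E[P]E[Q] = 2 − (1.55)(2) = -1.1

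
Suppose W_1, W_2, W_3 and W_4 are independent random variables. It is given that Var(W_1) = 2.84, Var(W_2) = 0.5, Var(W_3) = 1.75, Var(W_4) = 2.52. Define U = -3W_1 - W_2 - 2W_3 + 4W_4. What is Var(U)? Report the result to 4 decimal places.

73.3800

By independence, Var(U) = (-3)²Var(W_1) + (-1)²Var(W_2) + (-2)²Var(W_3) + (4)²Var(W_4)
= (-3)²·2.84 + (-1)²·0.5 + (-2)²·1.75 + (4)²·2.52 = 73.38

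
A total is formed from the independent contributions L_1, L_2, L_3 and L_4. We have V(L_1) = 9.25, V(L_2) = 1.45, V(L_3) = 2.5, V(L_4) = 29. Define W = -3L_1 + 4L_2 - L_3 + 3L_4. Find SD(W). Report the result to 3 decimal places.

19.234

By independence, V(W) = (-3)²V(L_1) + (4)²V(L_2) + (-1)²V(L_3) + (3)²V(L_4)
= (-3)²·9.25 + (4)²·1.45 + (-1)²·2.5 + (3)²·29 = 369.95
SD(W) = √369.95 ≈ 19.234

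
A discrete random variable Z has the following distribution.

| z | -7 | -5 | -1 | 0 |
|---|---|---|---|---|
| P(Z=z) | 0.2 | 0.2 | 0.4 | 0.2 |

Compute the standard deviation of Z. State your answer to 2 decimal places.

E[Z] = (-7)(0.2) + (-5)(0.2) + (-1)(0.4) + (0)(0.2) = -2.8
E[Z²] = (-7)²(0.2) + (-5)²(0.2) + (-1)²(0.4) + (0)²(0.2) = 15.2
var(Z) = E[Z²] − (E[Z])² = 15.2 − (-2.8)² = 7.36
σ(Z) = √7.36 ≈ 2.71

2.71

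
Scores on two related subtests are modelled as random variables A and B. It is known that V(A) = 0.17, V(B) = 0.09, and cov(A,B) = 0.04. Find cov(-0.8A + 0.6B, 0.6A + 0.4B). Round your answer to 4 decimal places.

-0.0584

cov(-0.8A + 0.6B, 0.6A + 0.4B) = (-0.8)(0.6)V(A) + (0.6)(0.4)V(B) + [(-0.8)(0.4) + (0.6)(0.6)]cov(A,B)
= -0.48·0.17 + 0.24·0.09 + 0.04·0.04 = -0.0584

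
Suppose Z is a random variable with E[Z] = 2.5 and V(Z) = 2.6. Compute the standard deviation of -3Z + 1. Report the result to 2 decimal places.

4.84

V(-3Z + 1) = (-3)²·2.6 = 23.4
SD(-3Z + 1) = √23.4 ≈ 4.84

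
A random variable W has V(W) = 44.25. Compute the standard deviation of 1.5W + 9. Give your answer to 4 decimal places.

V(1.5W + 9) = (1.5)²·44.25 = 99.5625
σ(1.5W + 9) = √99.5625 ≈ 9.9781

9.9781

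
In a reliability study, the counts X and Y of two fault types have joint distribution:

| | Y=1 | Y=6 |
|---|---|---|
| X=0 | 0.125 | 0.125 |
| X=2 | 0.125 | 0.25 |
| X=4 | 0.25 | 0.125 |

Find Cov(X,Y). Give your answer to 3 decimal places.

-0.625

E[X] = 2.25,  E[Y] = 3.5
E[XY] = 7.25
Cov(X,Y) = E[XY] − E[X]E[Y] = 7.25 − (2.25)(3.5) = -0.625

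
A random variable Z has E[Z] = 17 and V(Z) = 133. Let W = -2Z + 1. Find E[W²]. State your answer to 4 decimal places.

1621.0000

E[-2Z + 1] = -2·17 + 1 = -33
V(-2Z + 1) = (-2)²·133 = 532
E[W²] = V(W) + (E[W])² = 532 + (-33)² = 1621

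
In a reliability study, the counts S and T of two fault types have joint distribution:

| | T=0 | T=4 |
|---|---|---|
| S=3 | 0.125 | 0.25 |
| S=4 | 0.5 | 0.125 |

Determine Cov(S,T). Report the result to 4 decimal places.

E[S] = 3.625,  E[T] = 1.5
E[ST] = 5
Cov(S,T) = E[ST] − E[S]E[T] = 5 − (3.625)(1.5) = -0.4375

-0.4375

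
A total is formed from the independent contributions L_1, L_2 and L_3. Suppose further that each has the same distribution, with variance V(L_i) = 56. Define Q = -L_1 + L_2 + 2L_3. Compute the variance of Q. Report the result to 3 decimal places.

336.000

By independence, V(Q) = (-1)²V(L_1) + (1)²V(L_2) + (2)²V(L_3)
= (-1)²·56 + (1)²·56 + (2)²·56 = 336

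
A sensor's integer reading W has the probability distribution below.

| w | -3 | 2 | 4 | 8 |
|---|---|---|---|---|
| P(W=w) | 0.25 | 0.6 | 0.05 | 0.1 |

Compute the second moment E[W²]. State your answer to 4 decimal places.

11.8500

E[W²] = (-3)²(0.25) + (2)²(0.6) + (4)²(0.05) + (8)²(0.1) = 11.85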